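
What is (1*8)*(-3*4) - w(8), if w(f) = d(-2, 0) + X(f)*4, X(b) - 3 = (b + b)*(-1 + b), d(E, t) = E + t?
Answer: -554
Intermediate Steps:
X(b) = 3 + 2*b*(-1 + b) (X(b) = 3 + (b + b)*(-1 + b) = 3 + (2*b)*(-1 + b) = 3 + 2*b*(-1 + b))
w(f) = 10 - 8*f + 8*f**2 (w(f) = (-2 + 0) + (3 - 2*f + 2*f**2)*4 = -2 + (12 - 8*f + 8*f**2) = 10 - 8*f + 8*f**2)
(1*8)*(-3*4) - w(8) = (1*8)*(-3*4) - (10 - 8*8 + 8*8**2) = 8*(-12) - (10 - 64 + 8*64) = -96 - (10 - 64 + 512) = -96 - 1*458 = -96 - 458 = -554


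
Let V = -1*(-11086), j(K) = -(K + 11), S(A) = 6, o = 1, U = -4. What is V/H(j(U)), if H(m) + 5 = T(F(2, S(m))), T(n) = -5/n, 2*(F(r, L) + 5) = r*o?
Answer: -44344/15 ≈ -2956.3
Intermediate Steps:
F(r, L) = -5 + r/2 (F(r, L) = -5 + (r*1)/2 = -5 + r/2)
j(K) = -11 - K (j(K) = -(11 + K) = -11 - K)
H(m) = -15/4 (H(m) = -5 - 5/(-5 + (½)*2) = -5 - 5/(-5 + 1) = -5 - 5/(-4) = -5 - 5*(-¼) = -5 + 5/4 = -15/4)
V = 11086
V/H(j(U)) = 11086/(-15/4) = 11086*(-4/15) = -44344/15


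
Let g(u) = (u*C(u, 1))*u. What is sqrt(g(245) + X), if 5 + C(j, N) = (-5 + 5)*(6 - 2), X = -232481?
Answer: I*sqrt(532606) ≈ 729.8*I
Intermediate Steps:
C(j, N) = -5 (C(j, N) = -5 + (-5 + 5)*(6 - 2) = -5 + 0*4 = -5 + 0 = -5)
g(u) = -5*u**2 (g(u) = (u*(-5))*u = (-5*u)*u = -5*u**2)
sqrt(g(245) + X) = sqrt(-5*245**2 - 232481) = sqrt(-5*60025 - 232481) = sqrt(-300125 - 232481) = sqrt(-532606) = I*sqrt(532606)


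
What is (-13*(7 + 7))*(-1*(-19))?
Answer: -3458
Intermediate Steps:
(-13*(7 + 7))*(-1*(-19)) = -13*14*19 = -182*19 = -3458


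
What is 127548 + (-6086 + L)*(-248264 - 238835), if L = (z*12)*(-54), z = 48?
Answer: 18115339358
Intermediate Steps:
L = -31104 (L = (48*12)*(-54) = 576*(-54) = -31104)
127548 + (-6086 + L)*(-248264 - 238835) = 127548 + (-6086 - 31104)*(-248264 - 238835) = 127548 - 37190*(-487099) = 127548 + 18115211810 = 18115339358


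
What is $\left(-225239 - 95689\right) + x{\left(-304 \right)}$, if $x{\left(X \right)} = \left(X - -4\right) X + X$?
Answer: $-230032$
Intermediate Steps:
$x{\left(X \right)} = X + X \left(4 + X\right)$ ($x{\left(X \right)} = \left(X + 4\right) X + X = \left(4 + X\right) X + X = X \left(4 + X\right) + X = X + X \left(4 + X\right)$)
$\left(-225239 - 95689\right) + x{\left(-304 \right)} = \left(-225239 - 95689\right) - 304 \left(5 - 304\right) = -320928 - -90896 = -320928 + 90896 = -230032$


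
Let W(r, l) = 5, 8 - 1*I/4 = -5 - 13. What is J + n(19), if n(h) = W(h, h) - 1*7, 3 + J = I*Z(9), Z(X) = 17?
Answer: 1763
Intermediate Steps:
I = 104 (I = 32 - 4*(-5 - 13) = 32 - 4*(-18) = 32 + 72 = 104)
J = 1765 (J = -3 + 104*17 = -3 + 1768 = 1765)
n(h) = -2 (n(h) = 5 - 1*7 = 5 - 7 = -2)
J + n(19) = 1765 - 2 = 1763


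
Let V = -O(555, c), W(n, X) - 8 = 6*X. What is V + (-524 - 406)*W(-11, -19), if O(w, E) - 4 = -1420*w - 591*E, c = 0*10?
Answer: 886676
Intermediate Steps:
c = 0
W(n, X) = 8 + 6*X
O(w, E) = 4 - 1420*w - 591*E (O(w, E) = 4 + (-1420*w - 591*E) = 4 - 1420*w - 591*E)
V = 788096 (V = -(4 - 1420*555 - 591*0) = -(4 - 788100 + 0) = -1*(-788096) = 788096)
V + (-524 - 406)*W(-11, -19) = 788096 + (-524 - 406)*(8 + 6*(-19)) = 788096 - 930*(8 - 114) = 788096 - 930*(-106) = 788096 + 98580 = 886676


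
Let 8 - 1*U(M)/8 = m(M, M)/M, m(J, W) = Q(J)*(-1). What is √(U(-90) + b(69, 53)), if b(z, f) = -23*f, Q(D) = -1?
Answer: I*√259855/15 ≈ 33.984*I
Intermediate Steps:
m(J, W) = 1 (m(J, W) = -1*(-1) = 1)
U(M) = 64 - 8/M
√(U(-90) + b(69, 53)) = √((64 - 8/(-90)) - 23*53) = √((64 - 8*(-1/90)) - 1219) = √((64 + 4/45) - 1219) = √(2884/45 - 1219) = √(-51971/45) = I*√259855/15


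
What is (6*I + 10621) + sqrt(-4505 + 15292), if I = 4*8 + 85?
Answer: 11323 + sqrt(10787) ≈ 11427.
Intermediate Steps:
I = 117 (I = 32 + 85 = 117)
(6*I + 10621) + sqrt(-4505 + 15292) = (6*117 + 10621) + sqrt(-4505 + 15292) = (702 + 10621) + sqrt(10787) = 11323 + sqrt(10787)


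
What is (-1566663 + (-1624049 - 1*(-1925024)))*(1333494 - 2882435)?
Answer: 1960476036408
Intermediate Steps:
(-1566663 + (-1624049 - 1*(-1925024)))*(1333494 - 2882435) = (-1566663 + (-1624049 + 1925024))*(-1548941) = (-1566663 + 300975)*(-1548941) = -1265688*(-1548941) = 1960476036408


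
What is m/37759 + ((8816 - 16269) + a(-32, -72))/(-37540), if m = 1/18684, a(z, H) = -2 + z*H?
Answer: 227123417506/1655253932265 ≈ 0.13721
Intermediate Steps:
a(z, H) = -2 + H*z
m = 1/18684 ≈ 5.3522e-5
m/37759 + ((8816 - 16269) + a(-32, -72))/(-37540) = (1/18684)/37759 + ((8816 - 16269) + (-2 - 72*(-32)))/(-37540) = (1/18684)*(1/37759) + (-7453 + (-2 + 2304))*(-1/37540) = 1/705489156 + (-7453 + 2302)*(-1/37540) = 1/705489156 - 5151*(-1/37540) = 1/705489156 + 5151/37540 = 227123417506/1655253932265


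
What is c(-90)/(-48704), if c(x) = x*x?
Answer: -2025/12176 ≈ -0.16631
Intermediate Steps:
c(x) = x²
c(-90)/(-48704) = (-90)²/(-48704) = 8100*(-1/48704) = -2025/12176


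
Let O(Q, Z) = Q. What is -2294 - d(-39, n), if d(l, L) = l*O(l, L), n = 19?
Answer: -3815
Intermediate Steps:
d(l, L) = l**2 (d(l, L) = l*l = l**2)
-2294 - d(-39, n) = -2294 - 1*(-39)**2 = -2294 - 1*1521 = -2294 - 1521 = -3815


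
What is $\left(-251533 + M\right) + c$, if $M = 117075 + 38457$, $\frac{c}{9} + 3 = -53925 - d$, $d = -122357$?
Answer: $519860$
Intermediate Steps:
$c = 615861$ ($c = -27 + 9 \left(-53925 - -122357\right) = -27 + 9 \left(-53925 + 122357\right) = -27 + 9 \cdot 68432 = -27 + 615888 = 615861$)
$M = 155532$
$\left(-251533 + M\right) + c = \left(-251533 + 155532\right) + 615861 = -96001 + 615861 = 519860$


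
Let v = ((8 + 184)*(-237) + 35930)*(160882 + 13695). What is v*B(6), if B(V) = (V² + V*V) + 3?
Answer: -125355014850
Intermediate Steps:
B(V) = 3 + 2*V² (B(V) = (V² + V²) + 3 = 2*V² + 3 = 3 + 2*V²)
v = -1671400198 (v = (192*(-237) + 35930)*174577 = (-45504 + 35930)*174577 = -9574*174577 = -1671400198)
v*B(6) = -1671400198*(3 + 2*6²) = -1671400198*(3 + 2*36) = -1671400198*(3 + 72) = -1671400198*75 = -125355014850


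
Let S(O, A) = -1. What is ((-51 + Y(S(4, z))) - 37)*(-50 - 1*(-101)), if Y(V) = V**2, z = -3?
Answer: -4437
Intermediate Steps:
((-51 + Y(S(4, z))) - 37)*(-50 - 1*(-101)) = ((-51 + (-1)**2) - 37)*(-50 - 1*(-101)) = ((-51 + 1) - 37)*(-50 + 101) = (-50 - 37)*51 = -87*51 = -4437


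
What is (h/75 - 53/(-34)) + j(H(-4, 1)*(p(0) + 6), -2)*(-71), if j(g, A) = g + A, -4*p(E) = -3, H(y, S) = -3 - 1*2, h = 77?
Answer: 12958261/5100 ≈ 2540.8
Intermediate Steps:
H(y, S) = -5 (H(y, S) = -3 - 2 = -5)
p(E) = ¾ (p(E) = -¼*(-3) = ¾)
j(g, A) = A + g
(h/75 - 53/(-34)) + j(H(-4, 1)*(p(0) + 6), -2)*(-71) = (77/75 - 53/(-34)) + (-2 - 5*(¾ + 6))*(-71) = (77*(1/75) - 53*(-1/34)) + (-2 - 5*27/4)*(-71) = (77/75 + 53/34) + (-2 - 135/4)*(-71) = 6593/2550 - 143/4*(-71) = 6593/2550 + 10153/4 = 12958261/5100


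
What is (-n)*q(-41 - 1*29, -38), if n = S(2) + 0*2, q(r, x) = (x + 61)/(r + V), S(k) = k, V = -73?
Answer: 46/143 ≈ 0.32168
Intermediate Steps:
q(r, x) = (61 + x)/(-73 + r) (q(r, x) = (x + 61)/(r - 73) = (61 + x)/(-73 + r))
n = 2 (n = 2 + 0*2 = 2 + 0 = 2)
(-n)*q(-41 - 1*29, -38) = (-1*2)*((61 - 38)/(-73 + (-41 - 1*29))) = -2*23/(-73 + (-41 - 29)) = -2*23/(-73 - 70) = -2*23/(-143) = -(-2)*23/143 = -2*(-23/143) = 46/143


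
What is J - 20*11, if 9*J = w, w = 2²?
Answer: -1976/9 ≈ -219.56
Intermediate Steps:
w = 4
J = 4/9 (J = (⅑)*4 = 4/9 ≈ 0.44444)
J - 20*11 = 4/9 - 20*11 = 4/9 - 220 = -1976/9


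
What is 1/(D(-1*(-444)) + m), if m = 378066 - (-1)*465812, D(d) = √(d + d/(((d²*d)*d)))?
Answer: 73863277633152/62331594963646440959 - 15096*√14926466703/62331594963646440959 ≈ 1.1850e-6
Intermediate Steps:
D(d) = √(d + d⁻³) (D(d) = √(d + d/((d³*d))) = √(d + d/(d⁴)) = √(d + d/d⁴) = √(d + d⁻³))
m = 843878 (m = 378066 - 1*(-465812) = 378066 + 465812 = 843878)
1/(D(-1*(-444)) + m) = 1/(√(-1*(-444) + (-1*(-444))⁻³) + 843878) = 1/(√(444 + 444⁻³) + 843878) = 1/(√(444 + 1/87528384) + 843878) = 1/(√(38862602497/87528384) + 843878) = 1/(17*√14926466703/98568 + 843878) = 1/(843878 + 17*√14926466703/98568)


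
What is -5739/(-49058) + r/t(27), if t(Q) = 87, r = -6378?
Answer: -104130877/1422682 ≈ -73.193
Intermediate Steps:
-5739/(-49058) + r/t(27) = -5739/(-49058) - 6378/87 = -5739*(-1/49058) - 6378*1/87 = 5739/49058 - 2126/29 = -104130877/1422682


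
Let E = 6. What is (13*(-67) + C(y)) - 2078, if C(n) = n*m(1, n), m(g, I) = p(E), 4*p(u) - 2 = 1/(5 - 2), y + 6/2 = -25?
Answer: -8896/3 ≈ -2965.3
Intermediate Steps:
y = -28 (y = -3 - 25 = -28)
p(u) = 7/12 (p(u) = ½ + 1/(4*(5 - 2)) = ½ + (¼)/3 = ½ + (¼)*(⅓) = ½ + 1/12 = 7/12)
m(g, I) = 7/12
C(n) = 7*n/12 (C(n) = n*(7/12) = 7*n/12)
(13*(-67) + C(y)) - 2078 = (13*(-67) + (7/12)*(-28)) - 2078 = (-871 - 49/3) - 2078 = -2662/3 - 2078 = -8896/3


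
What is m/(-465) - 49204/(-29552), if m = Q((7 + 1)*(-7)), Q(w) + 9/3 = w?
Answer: 6155857/3435420 ≈ 1.7919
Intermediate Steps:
Q(w) = -3 + w
m = -59 (m = -3 + (7 + 1)*(-7) = -3 + 8*(-7) = -3 - 56 = -59)
m/(-465) - 49204/(-29552) = -59/(-465) - 49204/(-29552) = -59*(-1/465) - 49204*(-1/29552) = 59/465 + 12301/7388 = 6155857/3435420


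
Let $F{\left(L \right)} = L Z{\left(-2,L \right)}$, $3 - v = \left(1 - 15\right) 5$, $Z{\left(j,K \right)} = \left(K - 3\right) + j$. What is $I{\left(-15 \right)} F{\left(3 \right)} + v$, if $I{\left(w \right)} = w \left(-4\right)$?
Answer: $-287$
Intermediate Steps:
$Z{\left(j,K \right)} = -3 + K + j$ ($Z{\left(j,K \right)} = \left(-3 + K\right) + j = -3 + K + j$)
$v = 73$ ($v = 3 - \left(1 - 15\right) 5 = 3 - \left(-14\right) 5 = 3 - -70 = 3 + 70 = 73$)
$I{\left(w \right)} = - 4 w$
$F{\left(L \right)} = L \left(-5 + L\right)$ ($F{\left(L \right)} = L \left(-3 + L - 2\right) = L \left(-5 + L\right)$)
$I{\left(-15 \right)} F{\left(3 \right)} + v = \left(-4\right) \left(-15\right) 3 \left(-5 + 3\right) + 73 = 60 \cdot 3 \left(-2\right) + 73 = 60 \left(-6\right) + 73 = -360 + 73 = -287$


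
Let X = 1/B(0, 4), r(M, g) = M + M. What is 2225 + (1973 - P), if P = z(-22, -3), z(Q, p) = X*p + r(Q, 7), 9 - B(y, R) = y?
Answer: 12727/3 ≈ 4242.3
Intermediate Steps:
B(y, R) = 9 - y
r(M, g) = 2*M
X = ⅑ (X = 1/(9 - 1*0) = 1/(9 + 0) = 1/9 = ⅑ ≈ 0.11111)
z(Q, p) = 2*Q + p/9 (z(Q, p) = p/9 + 2*Q = 2*Q + p/9)
P = -133/3 (P = 2*(-22) + (⅑)*(-3) = -44 - ⅓ = -133/3 ≈ -44.333)
2225 + (1973 - P) = 2225 + (1973 - 1*(-133/3)) = 2225 + (1973 + 133/3) = 2225 + 6052/3 = 12727/3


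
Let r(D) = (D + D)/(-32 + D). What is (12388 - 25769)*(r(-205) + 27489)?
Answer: -87181269443/237 ≈ -3.6785e+8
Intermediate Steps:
r(D) = 2*D/(-32 + D) (r(D) = (2*D)/(-32 + D) = 2*D/(-32 + D))
(12388 - 25769)*(r(-205) + 27489) = (12388 - 25769)*(2*(-205)/(-32 - 205) + 27489) = -13381*(2*(-205)/(-237) + 27489) = -13381*(2*(-205)*(-1/237) + 27489) = -13381*(410/237 + 27489) = -13381*6515303/237 = -87181269443/237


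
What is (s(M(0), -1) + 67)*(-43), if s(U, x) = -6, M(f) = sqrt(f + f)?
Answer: -2623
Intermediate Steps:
M(f) = sqrt(2)*sqrt(f) (M(f) = sqrt(2*f) = sqrt(2)*sqrt(f))
(s(M(0), -1) + 67)*(-43) = (-6 + 67)*(-43) = 61*(-43) = -2623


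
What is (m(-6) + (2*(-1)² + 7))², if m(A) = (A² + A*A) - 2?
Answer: 6241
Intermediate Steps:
m(A) = -2 + 2*A² (m(A) = (A² + A²) - 2 = 2*A² - 2 = -2 + 2*A²)
(m(-6) + (2*(-1)² + 7))² = ((-2 + 2*(-6)²) + (2*(-1)² + 7))² = ((-2 + 2*36) + (2*1 + 7))² = ((-2 + 72) + (2 + 7))² = (70 + 9)² = 79² = 6241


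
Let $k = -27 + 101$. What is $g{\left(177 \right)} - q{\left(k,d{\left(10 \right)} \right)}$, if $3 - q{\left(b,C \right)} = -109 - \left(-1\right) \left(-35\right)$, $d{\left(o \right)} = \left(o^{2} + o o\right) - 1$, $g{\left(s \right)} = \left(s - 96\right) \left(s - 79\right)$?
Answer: $7791$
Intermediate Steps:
$g{\left(s \right)} = \left(-96 + s\right) \left(-79 + s\right)$
$k = 74$
$d{\left(o \right)} = -1 + 2 o^{2}$ ($d{\left(o \right)} = \left(o^{2} + o^{2}\right) - 1 = 2 o^{2} - 1 = -1 + 2 o^{2}$)
$q{\left(b,C \right)} = 147$ ($q{\left(b,C \right)} = 3 - \left(-109 - \left(-1\right) \left(-35\right)\right) = 3 - \left(-109 - 35\right) = 3 - -144 = 3 + 144 = 147$)
$g{\left(177 \right)} - q{\left(k,d{\left(10 \right)} \right)} = \left(7584 + 177^{2} - 30975\right) - 147 = \left(7584 + 31329 - 30975\right) - 147 = 7938 - 147 = 7791$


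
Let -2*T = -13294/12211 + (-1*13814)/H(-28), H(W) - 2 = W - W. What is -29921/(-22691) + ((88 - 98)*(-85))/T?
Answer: 2995011772691/1914091839661 ≈ 1.5647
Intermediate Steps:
H(W) = 2 (H(W) = 2 + (W - W) = 2 + 0 = 2)
T = 84354671/24422 (T = -(-13294/12211 - 1*13814/2)/2 = -(-13294*1/12211 - 13814*½)/2 = -(-13294/12211 - 6907)/2 = -½*(-84354671/12211) = 84354671/24422 ≈ 3454.0)
-29921/(-22691) + ((88 - 98)*(-85))/T = -29921/(-22691) + ((88 - 98)*(-85))/(84354671/24422) = -29921*(-1/22691) - 10*(-85)*(24422/84354671) = 29921/22691 + 850*(24422/84354671) = 29921/22691 + 20758700/84354671 = 2995011772691/1914091839661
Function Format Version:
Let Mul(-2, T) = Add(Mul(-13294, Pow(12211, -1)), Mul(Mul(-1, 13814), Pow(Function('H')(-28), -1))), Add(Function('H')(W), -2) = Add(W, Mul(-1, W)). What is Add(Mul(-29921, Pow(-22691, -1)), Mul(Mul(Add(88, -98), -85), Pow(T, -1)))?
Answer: Rational(2995011772691, 1914091839661) ≈ 1.5647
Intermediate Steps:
Function('H')(W) = 2 (Function('H')(W) = Add(2, Add(W, Mul(-1, W))) = Add(2, 0) = 2)
T = Rational(84354671, 24422) (T = Mul(Rational(-1, 2), Add(Mul(-13294, Pow(12211, -1)), Mul(Mul(-1, 13814), Pow(2, -1)))) = Mul(Rational(-1, 2), Add(Mul(-13294, Rational(1, 12211)), Mul(-13814, Rational(1, 2)))) = Mul(Rational(-1, 2), Add(Rational(-13294, 12211), -6907)) = Mul(Rational(-1, 2), Rational(-84354671, 12211)) = Rational(84354671, 24422) ≈ 3454.0)
Add(Mul(-29921, Pow(-22691, -1)), Mul(Mul(Add(88, -98), -85), Pow(T, -1))) = Add(Mul(-29921, Pow(-22691, -1)), Mul(Mul(Add(88, -98), -85), Pow(Rational(84354671, 24422), -1))) = Add(Mul(-29921, Rational(-1, 22691)), Mul(Mul(-10, -85), Rational(24422, 84354671))) = Add(Rational(29921, 22691), Mul(850, Rational(24422, 84354671))) = Add(Rational(29921, 22691), Rational(20758700, 84354671)) = Rational(2995011772691, 1914091839661)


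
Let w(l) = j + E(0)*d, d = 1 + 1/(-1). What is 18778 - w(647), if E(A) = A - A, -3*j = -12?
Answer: 18774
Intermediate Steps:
j = 4 (j = -1/3*(-12) = 4)
d = 0 (d = 1 - 1 = 0)
E(A) = 0
w(l) = 4 (w(l) = 4 + 0*0 = 4 + 0 = 4)
18778 - w(647) = 18778 - 1*4 = 18778 - 4 = 18774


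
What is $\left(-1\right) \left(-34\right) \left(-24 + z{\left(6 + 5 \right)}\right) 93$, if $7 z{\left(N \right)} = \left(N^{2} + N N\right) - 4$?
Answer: $31620$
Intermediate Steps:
$z{\left(N \right)} = - \frac{4}{7} + \frac{2 N^{2}}{7}$ ($z{\left(N \right)} = \frac{\left(N^{2} + N N\right) - 4}{7} = \frac{\left(N^{2} + N^{2}\right) - 4}{7} = \frac{2 N^{2} - 4}{7} = \frac{-4 + 2 N^{2}}{7} = - \frac{4}{7} + \frac{2 N^{2}}{7}$)
$\left(-1\right) \left(-34\right) \left(-24 + z{\left(6 + 5 \right)}\right) 93 = \left(-1\right) \left(-34\right) \left(-24 - \left(\frac{4}{7} - \frac{2 \left(6 + 5\right)^{2}}{7}\right)\right) 93 = 34 \left(-24 - \left(\frac{4}{7} - \frac{2 \cdot 11^{2}}{7}\right)\right) 93 = 34 \left(-24 + \left(- \frac{4}{7} + \frac{2}{7} \cdot 121\right)\right) 93 = 34 \left(-24 + \left(- \frac{4}{7} + \frac{242}{7}\right)\right) 93 = 34 \left(-24 + 34\right) 93 = 34 \cdot 10 \cdot 93 = 340 \cdot 93 = 31620$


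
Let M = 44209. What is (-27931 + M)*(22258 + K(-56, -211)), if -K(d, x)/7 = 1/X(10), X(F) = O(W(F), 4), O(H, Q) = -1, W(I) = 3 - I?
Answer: 362429670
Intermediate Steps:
X(F) = -1
K(d, x) = 7 (K(d, x) = -7/(-1) = -7*(-1) = 7)
(-27931 + M)*(22258 + K(-56, -211)) = (-27931 + 44209)*(22258 + 7) = 16278*22265 = 362429670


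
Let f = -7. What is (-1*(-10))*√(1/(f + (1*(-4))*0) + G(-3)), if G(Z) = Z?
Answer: 10*I*√154/7 ≈ 17.728*I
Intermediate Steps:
(-1*(-10))*√(1/(f + (1*(-4))*0) + G(-3)) = (-1*(-10))*√(1/(-7 + (1*(-4))*0) - 3) = 10*√(1/(-7 - 4*0) - 3) = 10*√(1/(-7 + 0) - 3) = 10*√(1/(-7) - 3) = 10*√(-⅐ - 3) = 10*√(-22/7) = 10*(I*√154/7) = 10*I*√154/7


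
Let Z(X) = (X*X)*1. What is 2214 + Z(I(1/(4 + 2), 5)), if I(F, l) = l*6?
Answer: 3114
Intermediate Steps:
I(F, l) = 6*l
Z(X) = X**2 (Z(X) = X**2*1 = X**2)
2214 + Z(I(1/(4 + 2), 5)) = 2214 + (6*5)**2 = 2214 + 30**2 = 2214 + 900 = 3114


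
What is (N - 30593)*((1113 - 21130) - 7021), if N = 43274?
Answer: -342868878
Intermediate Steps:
(N - 30593)*((1113 - 21130) - 7021) = (43274 - 30593)*((1113 - 21130) - 7021) = 12681*(-20017 - 7021) = 12681*(-27038) = -342868878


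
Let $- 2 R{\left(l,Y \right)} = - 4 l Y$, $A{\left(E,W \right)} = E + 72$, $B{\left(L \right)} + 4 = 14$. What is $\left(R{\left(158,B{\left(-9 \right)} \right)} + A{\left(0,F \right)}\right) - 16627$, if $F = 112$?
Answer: $-13395$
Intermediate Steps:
$B{\left(L \right)} = 10$ ($B{\left(L \right)} = -4 + 14 = 10$)
$A{\left(E,W \right)} = 72 + E$
$R{\left(l,Y \right)} = 2 Y l$ ($R{\left(l,Y \right)} = - \frac{- 4 l Y}{2} = - \frac{\left(-4\right) Y l}{2} = 2 Y l$)
$\left(R{\left(158,B{\left(-9 \right)} \right)} + A{\left(0,F \right)}\right) - 16627 = \left(2 \cdot 10 \cdot 158 + \left(72 + 0\right)\right) - 16627 = \left(3160 + 72\right) - 16627 = 3232 - 16627 = -13395$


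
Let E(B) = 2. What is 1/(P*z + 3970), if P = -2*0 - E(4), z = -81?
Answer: 1/4132 ≈ 0.00024201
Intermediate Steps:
P = -2 (P = -2*0 - 1*2 = 0 - 2 = -2)
1/(P*z + 3970) = 1/(-2*(-81) + 3970) = 1/(162 + 3970) = 1/4132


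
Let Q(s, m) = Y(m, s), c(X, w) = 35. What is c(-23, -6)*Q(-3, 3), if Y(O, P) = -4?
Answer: -140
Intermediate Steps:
Q(s, m) = -4
c(-23, -6)*Q(-3, 3) = 35*(-4) = -140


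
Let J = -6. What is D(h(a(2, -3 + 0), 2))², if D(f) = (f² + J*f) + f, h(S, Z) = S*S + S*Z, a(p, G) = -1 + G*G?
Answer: 36000000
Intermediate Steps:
a(p, G) = -1 + G²
h(S, Z) = S² + S*Z
D(f) = f² - 5*f (D(f) = (f² - 6*f) + f = f² - 5*f)
D(h(a(2, -3 + 0), 2))² = (((-1 + (-3 + 0)²)*((-1 + (-3 + 0)²) + 2))*(-5 + (-1 + (-3 + 0)²)*((-1 + (-3 + 0)²) + 2)))² = (((-1 + (-3)²)*((-1 + (-3)²) + 2))*(-5 + (-1 + (-3)²)*((-1 + (-3)²) + 2)))² = (((-1 + 9)*((-1 + 9) + 2))*(-5 + (-1 + 9)*((-1 + 9) + 2)))² = ((8*(8 + 2))*(-5 + 8*(8 + 2)))² = ((8*10)*(-5 + 8*10))² = (80*(-5 + 80))² = (80*75)² = 6000² = 36000000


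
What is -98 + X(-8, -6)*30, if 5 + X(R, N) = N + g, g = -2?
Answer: -488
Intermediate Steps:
X(R, N) = -7 + N (X(R, N) = -5 + (N - 2) = -5 + (-2 + N) = -7 + N)
-98 + X(-8, -6)*30 = -98 + (-7 - 6)*30 = -98 - 13*30 = -98 - 390 = -488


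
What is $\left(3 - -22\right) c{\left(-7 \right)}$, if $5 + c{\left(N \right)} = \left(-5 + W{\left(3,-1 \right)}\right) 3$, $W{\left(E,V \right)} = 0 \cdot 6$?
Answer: $-500$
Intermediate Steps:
$W{\left(E,V \right)} = 0$
$c{\left(N \right)} = -20$ ($c{\left(N \right)} = -5 + \left(-5 + 0\right) 3 = -5 - 15 = -20$)
$\left(3 - -22\right) c{\left(-7 \right)} = \left(3 - -22\right) \left(-20\right) = \left(3 + 22\right) \left(-20\right) = 25 \left(-20\right) = -500$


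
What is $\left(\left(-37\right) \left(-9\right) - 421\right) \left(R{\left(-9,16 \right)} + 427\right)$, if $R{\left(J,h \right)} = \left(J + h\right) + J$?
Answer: $-37400$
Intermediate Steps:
$R{\left(J,h \right)} = h + 2 J$
$\left(\left(-37\right) \left(-9\right) - 421\right) \left(R{\left(-9,16 \right)} + 427\right) = \left(\left(-37\right) \left(-9\right) - 421\right) \left(\left(16 + 2 \left(-9\right)\right) + 427\right) = \left(333 - 421\right) \left(\left(16 - 18\right) + 427\right) = - 88 \left(-2 + 427\right) = \left(-88\right) 425 = -37400$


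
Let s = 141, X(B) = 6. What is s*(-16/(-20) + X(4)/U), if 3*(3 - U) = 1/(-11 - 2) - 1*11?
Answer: 34686/145 ≈ 239.21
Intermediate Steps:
U = 87/13 (U = 3 - (1/(-11 - 2) - 1*11)/3 = 3 - (1/(-13) - 11)/3 = 3 - (-1/13 - 11)/3 = 3 - 1/3*(-144/13) = 3 + 48/13 = 87/13 ≈ 6.6923)
s*(-16/(-20) + X(4)/U) = 141*(-16/(-20) + 6/(87/13)) = 141*(-16*(-1/20) + 6*(13/87)) = 141*(4/5 + 26/29) = 141*(246/145) = 34686/145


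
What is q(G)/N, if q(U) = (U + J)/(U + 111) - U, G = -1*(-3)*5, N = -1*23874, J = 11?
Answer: 466/752031 ≈ 0.00061966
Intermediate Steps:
N = -23874
G = 15 (G = 3*5 = 15)
q(U) = -U + (11 + U)/(111 + U) (q(U) = (U + 11)/(U + 111) - U = (11 + U)/(111 + U) - U = -U + (11 + U)/(111 + U))
q(G)/N = ((11 - 1*15² - 110*15)/(111 + 15))/(-23874) = ((11 - 1*225 - 1650)/126)*(-1/23874) = ((11 - 225 - 1650)/126)*(-1/23874) = ((1/126)*(-1864))*(-1/23874) = -932/63*(-1/23874) = 466/752031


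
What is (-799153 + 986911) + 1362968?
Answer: 1550726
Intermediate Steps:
(-799153 + 986911) + 1362968 = 187758 + 1362968 = 1550726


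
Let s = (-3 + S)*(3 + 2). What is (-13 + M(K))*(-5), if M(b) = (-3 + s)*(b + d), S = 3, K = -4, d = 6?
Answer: 95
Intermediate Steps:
s = 0 (s = (-3 + 3)*(3 + 2) = 0*5 = 0)
M(b) = -18 - 3*b (M(b) = (-3 + 0)*(b + 6) = -3*(6 + b) = -18 - 3*b)
(-13 + M(K))*(-5) = (-13 + (-18 - 3*(-4)))*(-5) = (-13 + (-18 + 12))*(-5) = (-13 - 6)*(-5) = -19*(-5) = 95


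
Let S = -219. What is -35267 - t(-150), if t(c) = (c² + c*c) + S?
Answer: -80048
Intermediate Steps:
t(c) = -219 + 2*c² (t(c) = (c² + c*c) - 219 = (c² + c²) - 219 = 2*c² - 219 = -219 + 2*c²)
-35267 - t(-150) = -35267 - (-219 + 2*(-150)²) = -35267 - (-219 + 2*22500) = -35267 - (-219 + 45000) = -35267 - 1*44781 = -35267 - 44781 = -80048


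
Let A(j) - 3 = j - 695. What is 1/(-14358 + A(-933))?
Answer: -1/15983 ≈ -6.2566e-5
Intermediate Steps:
A(j) = -692 + j (A(j) = 3 + (j - 695) = 3 + (-695 + j) = -692 + j)
1/(-14358 + A(-933)) = 1/(-14358 + (-692 - 933)) = 1/(-14358 - 1625) = 1/(-15983) = -1/15983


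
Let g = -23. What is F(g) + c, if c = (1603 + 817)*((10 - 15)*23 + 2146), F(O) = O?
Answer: 4914997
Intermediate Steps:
c = 4915020 (c = 2420*(-5*23 + 2146) = 2420*(-115 + 2146) = 2420*2031 = 4915020)
F(g) + c = -23 + 4915020 = 4914997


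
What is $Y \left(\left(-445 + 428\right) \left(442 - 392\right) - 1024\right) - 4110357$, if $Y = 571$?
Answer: $-5180411$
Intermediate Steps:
$Y \left(\left(-445 + 428\right) \left(442 - 392\right) - 1024\right) - 4110357 = 571 \left(\left(-445 + 428\right) \left(442 - 392\right) - 1024\right) - 4110357 = 571 \left(\left(-17\right) 50 - 1024\right) - 4110357 = 571 \left(-850 - 1024\right) - 4110357 = 571 \left(-1874\right) - 4110357 = -1070054 - 4110357 = -5180411$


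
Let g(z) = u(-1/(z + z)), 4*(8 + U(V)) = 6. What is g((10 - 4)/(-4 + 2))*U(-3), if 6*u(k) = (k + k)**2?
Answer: -13/108 ≈ -0.12037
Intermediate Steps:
U(V) = -13/2 (U(V) = -8 + (1/4)*6 = -8 + 3/2 = -13/2)
u(k) = 2*k**2/3 (u(k) = (k + k)**2/6 = (2*k)**2/6 = (4*k**2)/6 = 2*k**2/3)
g(z) = 1/(6*z**2) (g(z) = 2*(-1/(z + z))**2/3 = 2*(-1/(2*z))**2/3 = 2*(1/(4*z**2))/3 = 1/(6*z**2))
g((10 - 4)/(-4 + 2))*U(-3) = (1/(6*((10 - 4)/(-4 + 2))**2))*(-13/2) = (1/(6*(6/(-2))**2))*(-13/2) = (1/(6*(6*(-1/2))**2))*(-13/2) = ((1/6)/(-3)**2)*(-13/2) = ((1/6)*(1/9))*(-13/2) = (1/54)*(-13/2) = -13/108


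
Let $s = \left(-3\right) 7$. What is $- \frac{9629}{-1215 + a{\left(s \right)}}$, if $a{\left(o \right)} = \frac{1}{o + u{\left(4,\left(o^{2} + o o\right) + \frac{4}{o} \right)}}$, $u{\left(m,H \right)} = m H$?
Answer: $\frac{708992899}{89461644} \approx 7.9251$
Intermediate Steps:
$u{\left(m,H \right)} = H m$
$s = -21$
$a{\left(o \right)} = \frac{1}{o + 8 o^{2} + \frac{16}{o}}$ ($a{\left(o \right)} = \frac{1}{o + \left(\left(o^{2} + o o\right) + \frac{4}{o}\right) 4} = \frac{1}{o + \left(\left(o^{2} + o^{2}\right) + \frac{4}{o}\right) 4} = \frac{1}{o + \left(2 o^{2} + \frac{4}{o}\right) 4} = \frac{1}{o + \left(8 o^{2} + \frac{16}{o}\right)} = \frac{1}{o + 8 o^{2} + \frac{16}{o}}$)
$- \frac{9629}{-1215 + a{\left(s \right)}} = - \frac{9629}{-1215 - \frac{21}{16 + \left(-21\right)^{2} + 8 \left(-21\right)^{3}}} = - \frac{9629}{-1215 - \frac{21}{16 + 441 + 8 \left(-9261\right)}} = - \frac{9629}{-1215 - \frac{21}{16 + 441 - 74088}} = - \frac{9629}{-1215 - \frac{21}{-73631}} = - \frac{9629}{-1215 - - \frac{21}{73631}} = - \frac{9629}{-1215 + \frac{21}{73631}} = - \frac{9629}{- \frac{89461644}{73631}} = \left(-9629\right) \left(- \frac{73631}{89461644}\right) = \frac{708992899}{89461644}$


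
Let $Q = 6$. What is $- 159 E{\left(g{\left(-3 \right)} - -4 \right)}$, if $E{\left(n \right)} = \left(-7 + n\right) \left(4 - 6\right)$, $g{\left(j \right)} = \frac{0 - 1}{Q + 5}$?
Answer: $- \frac{10812}{11} \approx -982.91$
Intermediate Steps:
$g{\left(j \right)} = - \frac{1}{11}$ ($g{\left(j \right)} = \frac{0 - 1}{6 + 5} = - \frac{1}{11}$)
$E{\left(n \right)} = 14 - 2 n$ ($E{\left(n \right)} = \left(-7 + n\right) \left(-2\right) = 14 - 2 n$)
$- 159 E{\left(g{\left(-3 \right)} - -4 \right)} = - 159 \left(14 - 2 \left(- \frac{1}{11} - -4\right)\right) = - 159 \left(14 - 2 \left(- \frac{1}{11} + 4\right)\right) = - 159 \left(14 - \frac{86}{11}\right) = \left(-159\right) \frac{68}{11} = - \frac{10812}{11}$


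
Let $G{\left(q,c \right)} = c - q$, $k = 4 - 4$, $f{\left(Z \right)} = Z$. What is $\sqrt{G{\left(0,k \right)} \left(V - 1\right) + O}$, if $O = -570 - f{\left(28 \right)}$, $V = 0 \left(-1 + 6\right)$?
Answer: $i \sqrt{598} \approx 24.454 i$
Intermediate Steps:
$k = 0$ ($k = 4 - 4 = 0$)
$V = 0$ ($V = 0 \cdot 5 = 0$)
$O = -598$ ($O = -570 - 28 = -598$)
$\sqrt{G{\left(0,k \right)} \left(V - 1\right) + O} = \sqrt{\left(0 - 0\right) \left(0 - 1\right) - 598} = \sqrt{\left(0 + 0\right) \left(-1\right) - 598} = \sqrt{0 \left(-1\right) - 598} = \sqrt{0 - 598} = \sqrt{-598} = i \sqrt{598}$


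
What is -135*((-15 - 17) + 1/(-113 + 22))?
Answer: 393255/91 ≈ 4321.5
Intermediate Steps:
-135*((-15 - 17) + 1/(-113 + 22)) = -135*(-32 + 1/(-91)) = -135*(-32 - 1/91) = -135*(-2913/91) = 393255/91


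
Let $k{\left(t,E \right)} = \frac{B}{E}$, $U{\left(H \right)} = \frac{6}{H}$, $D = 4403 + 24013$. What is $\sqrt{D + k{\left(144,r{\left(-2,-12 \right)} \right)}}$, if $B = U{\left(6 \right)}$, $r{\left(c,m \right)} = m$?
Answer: $\frac{7 \sqrt{20877}}{6} \approx 168.57$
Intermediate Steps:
$D = 28416$
$B = 1$ ($B = \frac{6}{6} = 6 \cdot \frac{1}{6} = 1$)
$k{\left(t,E \right)} = \frac{1}{E}$ ($k{\left(t,E \right)} = 1 \frac{1}{E} = \frac{1}{E}$)
$\sqrt{D + k{\left(144,r{\left(-2,-12 \right)} \right)}} = \sqrt{28416 + \frac{1}{-12}} = \sqrt{28416 - \frac{1}{12}} = \sqrt{\frac{340991}{12}} = \frac{7 \sqrt{20877}}{6}$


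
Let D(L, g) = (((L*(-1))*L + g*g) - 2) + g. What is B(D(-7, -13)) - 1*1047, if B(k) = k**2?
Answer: 9978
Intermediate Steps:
D(L, g) = -2 + g + g**2 - L**2 (D(L, g) = (((-L)*L + g**2) - 2) + g = ((-L**2 + g**2) - 2) + g = ((g**2 - L**2) - 2) + g = (-2 + g**2 - L**2) + g = -2 + g + g**2 - L**2)
B(D(-7, -13)) - 1*1047 = (-2 - 13 + (-13)**2 - 1*(-7)**2)**2 - 1*1047 = (-2 - 13 + 169 - 1*49)**2 - 1047 = (-2 - 13 + 169 - 49)**2 - 1047 = 105**2 - 1047 = 11025 - 1047 = 9978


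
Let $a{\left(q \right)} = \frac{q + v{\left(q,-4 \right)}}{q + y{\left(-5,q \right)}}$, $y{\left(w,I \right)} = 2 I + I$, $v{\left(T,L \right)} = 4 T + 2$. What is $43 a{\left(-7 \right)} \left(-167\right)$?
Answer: $- \frac{236973}{28} \approx -8463.3$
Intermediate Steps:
$v{\left(T,L \right)} = 2 + 4 T$
$y{\left(w,I \right)} = 3 I$
$a{\left(q \right)} = \frac{2 + 5 q}{4 q}$ ($a{\left(q \right)} = \frac{q + \left(2 + 4 q\right)}{q + 3 q} = \frac{2 + 5 q}{4 q}$)
$43 a{\left(-7 \right)} \left(-167\right) = 43 \frac{2 + 5 \left(-7\right)}{4 \left(-7\right)} \left(-167\right) = 43 \cdot \frac{1}{4} \left(- \frac{1}{7}\right) \left(2 - 35\right) \left(-167\right) = 43 \cdot \frac{1}{4} \left(- \frac{1}{7}\right) \left(-33\right) \left(-167\right) = 43 \cdot \frac{33}{28} \left(-167\right) = \frac{1419}{28} \left(-167\right) = - \frac{236973}{28}$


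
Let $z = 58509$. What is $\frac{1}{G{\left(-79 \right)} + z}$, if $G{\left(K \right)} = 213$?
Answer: $\frac{1}{58722} \approx 1.7029 \cdot 10^{-5}$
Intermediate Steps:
$\frac{1}{G{\left(-79 \right)} + z} = \frac{1}{213 + 58509} = \frac{1}{58722}$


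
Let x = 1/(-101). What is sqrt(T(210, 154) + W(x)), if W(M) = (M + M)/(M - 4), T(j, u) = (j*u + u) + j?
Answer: sqrt(66225610)/45 ≈ 180.84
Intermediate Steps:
x = -1/101 ≈ -0.0099010
T(j, u) = j + u + j*u (T(j, u) = (u + j*u) + j = j + u + j*u)
W(M) = 2*M/(-4 + M) (W(M) = (2*M)/(-4 + M) = 2*M/(-4 + M))
sqrt(T(210, 154) + W(x)) = sqrt((210 + 154 + 210*154) + 2*(-1/101)/(-4 - 1/101)) = sqrt((210 + 154 + 32340) + 2*(-1/101)/(-405/101)) = sqrt(32704 + 2*(-1/101)*(-101/405)) = sqrt(32704 + 2/405) = sqrt(13245122/405) = sqrt(66225610)/45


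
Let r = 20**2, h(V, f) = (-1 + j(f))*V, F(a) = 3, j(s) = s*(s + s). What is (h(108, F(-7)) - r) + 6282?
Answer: 7718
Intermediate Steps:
j(s) = 2*s**2 (j(s) = s*(2*s) = 2*s**2)
h(V, f) = V*(-1 + 2*f**2) (h(V, f) = (-1 + 2*f**2)*V = V*(-1 + 2*f**2))
r = 400
(h(108, F(-7)) - r) + 6282 = (108*(-1 + 2*3**2) - 1*400) + 6282 = (108*(-1 + 2*9) - 400) + 6282 = (108*(-1 + 18) - 400) + 6282 = (108*17 - 400) + 6282 = (1836 - 400) + 6282 = 1436 + 6282 = 7718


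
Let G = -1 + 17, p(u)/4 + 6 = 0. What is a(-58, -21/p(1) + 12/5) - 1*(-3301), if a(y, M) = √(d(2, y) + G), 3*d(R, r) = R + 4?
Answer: 3301 + 3*√2 ≈ 3305.2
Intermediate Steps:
d(R, r) = 4/3 + R/3 (d(R, r) = (R + 4)/3 = (4 + R)/3 = 4/3 + R/3)
p(u) = -24 (p(u) = -24 + 4*0 = -24 + 0 = -24)
G = 16
a(y, M) = 3*√2 (a(y, M) = √((4/3 + (⅓)*2) + 16) = √((4/3 + ⅔) + 16) = √(2 + 16) = √18 = 3*√2)
a(-58, -21/p(1) + 12/5) - 1*(-3301) = 3*√2 - 1*(-3301) = 3*√2 + 3301 = 3301 + 3*√2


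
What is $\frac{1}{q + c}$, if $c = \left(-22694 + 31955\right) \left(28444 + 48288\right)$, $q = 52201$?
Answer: $\frac{1}{710667253} \approx 1.4071 \cdot 10^{-9}$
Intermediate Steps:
$c = 710615052$ ($c = 9261 \cdot 76732 = 710615052$)
$\frac{1}{q + c} = \frac{1}{52201 + 710615052} = \frac{1}{710667253}$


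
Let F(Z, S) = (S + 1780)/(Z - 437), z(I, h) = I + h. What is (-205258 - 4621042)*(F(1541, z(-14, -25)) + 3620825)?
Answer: -4823153905157075/276 ≈ -1.7475e+13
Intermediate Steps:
F(Z, S) = (1780 + S)/(-437 + Z)
(-205258 - 4621042)*(F(1541, z(-14, -25)) + 3620825) = (-205258 - 4621042)*((1780 + (-14 - 25))/(-437 + 1541) + 3620825) = -4826300*((1780 - 39)/1104 + 3620825) = -4826300*((1/1104)*1741 + 3620825) = -4826300*(1741/1104 + 3620825) = -4826300*3997392541/1104 = -4823153905157075/276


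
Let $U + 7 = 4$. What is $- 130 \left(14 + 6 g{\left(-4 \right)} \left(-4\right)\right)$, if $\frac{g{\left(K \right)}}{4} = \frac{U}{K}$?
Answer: $7540$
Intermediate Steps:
$U = -3$ ($U = -7 + 4 = -3$)
$g{\left(K \right)} = - \frac{12}{K}$ ($g{\left(K \right)} = 4 \left(- \frac{3}{K}\right) = - \frac{12}{K}$)
$- 130 \left(14 + 6 g{\left(-4 \right)} \left(-4\right)\right) = - 130 \left(14 + 6 \left(- \frac{12}{-4}\right) \left(-4\right)\right) = - 130 \left(14 + 6 \left(\left(-12\right) \left(- \frac{1}{4}\right)\right) \left(-4\right)\right) = - 130 \left(14 + 6 \cdot 3 \left(-4\right)\right) = - 130 \left(14 + 18 \left(-4\right)\right) = - 130 \left(14 - 72\right) = \left(-130\right) \left(-58\right) = 7540$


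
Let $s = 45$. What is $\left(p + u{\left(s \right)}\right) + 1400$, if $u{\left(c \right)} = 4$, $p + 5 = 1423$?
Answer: $2822$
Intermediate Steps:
$p = 1418$ ($p = -5 + 1423 = 1418$)
$\left(p + u{\left(s \right)}\right) + 1400 = \left(1418 + 4\right) + 1400 = 1422 + 1400 = 2822$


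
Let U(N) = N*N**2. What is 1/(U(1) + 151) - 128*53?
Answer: -1031167/152 ≈ -6784.0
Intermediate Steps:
U(N) = N**3
1/(U(1) + 151) - 128*53 = 1/(1**3 + 151) - 128*53 = 1/(1 + 151) - 6784 = 1/152 - 6784 = -1031167/152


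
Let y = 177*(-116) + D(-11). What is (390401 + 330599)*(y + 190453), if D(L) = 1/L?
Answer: 1347642730000/11 ≈ 1.2251e+11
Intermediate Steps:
y = -225853/11 (y = 177*(-116) + 1/(-11) = -20532 - 1/11 = -225853/11 ≈ -20532.)
(390401 + 330599)*(y + 190453) = (390401 + 330599)*(-225853/11 + 190453) = 721000*(1869130/11) = 1347642730000/11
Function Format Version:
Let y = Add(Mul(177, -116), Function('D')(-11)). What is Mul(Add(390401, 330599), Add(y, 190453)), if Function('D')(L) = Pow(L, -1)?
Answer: Rational(1347642730000, 11) ≈ 1.2251e+11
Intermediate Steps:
y = Rational(-225853, 11) (y = Add(Mul(177, -116), Pow(-11, -1)) = Add(-20532, Rational(-1, 11)) = Rational(-225853, 11) ≈ -20532.)
Mul(Add(390401, 330599), Add(y, 190453)) = Mul(Add(390401, 330599), Add(Rational(-225853, 11), 190453)) = Mul(721000, Rational(1869130, 11)) = Rational(1347642730000, 11)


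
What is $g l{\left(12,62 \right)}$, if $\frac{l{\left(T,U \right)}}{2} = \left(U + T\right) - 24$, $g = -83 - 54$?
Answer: $-13700$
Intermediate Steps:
$g = -137$
$l{\left(T,U \right)} = -48 + 2 T + 2 U$ ($l{\left(T,U \right)} = 2 \left(\left(U + T\right) - 24\right) = 2 \left(\left(T + U\right) - 24\right) = 2 \left(-24 + T + U\right) = -48 + 2 T + 2 U$)
$g l{\left(12,62 \right)} = - 137 \left(-48 + 2 \cdot 12 + 2 \cdot 62\right) = - 137 \left(-48 + 24 + 124\right) = \left(-137\right) 100 = -13700$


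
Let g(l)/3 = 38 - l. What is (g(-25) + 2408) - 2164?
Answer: 433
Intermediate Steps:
g(l) = 114 - 3*l (g(l) = 3*(38 - l) = 114 - 3*l)
(g(-25) + 2408) - 2164 = ((114 - 3*(-25)) + 2408) - 2164 = ((114 + 75) + 2408) - 2164 = (189 + 2408) - 2164 = 2597 - 2164 = 433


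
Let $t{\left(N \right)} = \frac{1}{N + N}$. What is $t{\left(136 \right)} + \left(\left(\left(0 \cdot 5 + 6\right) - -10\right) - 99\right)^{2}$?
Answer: $\frac{1873809}{272} \approx 6889.0$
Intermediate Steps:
$t{\left(N \right)} = \frac{1}{2 N}$
$t{\left(136 \right)} + \left(\left(\left(0 \cdot 5 + 6\right) - -10\right) - 99\right)^{2} = \frac{1}{2 \cdot 136} + \left(\left(\left(0 \cdot 5 + 6\right) - -10\right) - 99\right)^{2} = \frac{1}{2} \cdot \frac{1}{136} + \left(\left(\left(0 + 6\right) + 10\right) - 99\right)^{2} = \frac{1}{272} + \left(\left(6 + 10\right) - 99\right)^{2} = \frac{1}{272} + \left(16 - 99\right)^{2} = \frac{1}{272} + \left(-83\right)^{2} = \frac{1}{272} + 6889 = \frac{1873809}{272}$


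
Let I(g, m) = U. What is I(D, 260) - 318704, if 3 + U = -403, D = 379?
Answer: -319110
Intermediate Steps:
U = -406 (U = -3 - 403 = -406)
I(g, m) = -406
I(D, 260) - 318704 = -406 - 318704 = -319110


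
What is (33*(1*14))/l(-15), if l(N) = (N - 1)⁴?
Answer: 231/32768 ≈ 0.0070496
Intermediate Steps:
l(N) = (-1 + N)⁴
(33*(1*14))/l(-15) = (33*(1*14))/((-1 - 15)⁴) = (33*14)/((-16)⁴) = 462/65536 = 462*(1/65536) = 231/32768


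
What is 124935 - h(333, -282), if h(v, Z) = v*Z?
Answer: 218841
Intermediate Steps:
h(v, Z) = Z*v
124935 - h(333, -282) = 124935 - (-282)*333 = 124935 - 1*(-93906) = 124935 + 93906 = 218841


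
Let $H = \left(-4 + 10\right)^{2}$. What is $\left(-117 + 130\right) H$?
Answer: $468$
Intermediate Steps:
$H = 36$ ($H = 6^{2} = 36$)
$\left(-117 + 130\right) H = \left(-117 + 130\right) 36 = 13 \cdot 36 = 468$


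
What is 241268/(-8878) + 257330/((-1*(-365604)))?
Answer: -21480992533/811458078 ≈ -26.472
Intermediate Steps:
241268/(-8878) + 257330/((-1*(-365604))) = 241268*(-1/8878) + 257330/365604 = -120634/4439 + 257330*(1/365604) = -120634/4439 + 128665/182802 = -21480992533/811458078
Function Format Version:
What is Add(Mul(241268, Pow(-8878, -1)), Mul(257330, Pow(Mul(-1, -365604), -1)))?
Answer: Rational(-21480992533, 811458078) ≈ -26.472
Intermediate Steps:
Add(Mul(241268, Pow(-8878, -1)), Mul(257330, Pow(Mul(-1, -365604), -1))) = Add(Mul(241268, Rational(-1, 8878)), Mul(257330, Pow(365604, -1))) = Add(Rational(-120634, 4439), Mul(257330, Rational(1, 365604))) = Add(Rational(-120634, 4439), Rational(128665, 182802)) = Rational(-21480992533, 811458078)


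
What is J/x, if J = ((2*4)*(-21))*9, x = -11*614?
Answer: 756/3377 ≈ 0.22387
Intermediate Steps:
x = -6754
J = -1512 (J = (8*(-21))*9 = -168*9 = -1512)
J/x = -1512/(-6754) = -1512*(-1/6754) = 756/3377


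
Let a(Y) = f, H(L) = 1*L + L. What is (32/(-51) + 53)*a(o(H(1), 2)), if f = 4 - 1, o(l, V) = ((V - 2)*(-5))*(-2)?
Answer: 2671/17 ≈ 157.12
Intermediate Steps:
H(L) = 2*L (H(L) = L + L = 2*L)
o(l, V) = -20 + 10*V (o(l, V) = ((-2 + V)*(-5))*(-2) = (10 - 5*V)*(-2) = -20 + 10*V)
f = 3
a(Y) = 3
(32/(-51) + 53)*a(o(H(1), 2)) = (32/(-51) + 53)*3 = (32*(-1/51) + 53)*3 = (-32/51 + 53)*3 = (2671/51)*3 = 2671/17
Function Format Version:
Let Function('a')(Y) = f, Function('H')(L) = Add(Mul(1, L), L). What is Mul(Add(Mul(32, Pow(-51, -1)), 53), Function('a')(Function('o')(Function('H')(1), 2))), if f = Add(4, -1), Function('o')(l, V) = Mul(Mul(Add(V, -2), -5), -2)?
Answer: Rational(2671, 17) ≈ 157.12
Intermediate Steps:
Function('H')(L) = Mul(2, L) (Function('H')(L) = Add(L, L) = Mul(2, L))
Function('o')(l, V) = Add(-20, Mul(10, V)) (Function('o')(l, V) = Mul(Mul(Add(-2, V), -5), -2) = Mul(Add(10, Mul(-5, V)), -2) = Add(-20, Mul(10, V)))
f = 3
Function('a')(Y) = 3
Mul(Add(Mul(32, Pow(-51, -1)), 53), Function('a')(Function('o')(Function('H')(1), 2))) = Mul(Add(Mul(32, Pow(-51, -1)), 53), 3) = Mul(Add(Mul(32, Rational(-1, 51)), 53), 3) = Mul(Add(Rational(-32, 51), 53), 3) = Mul(Rational(2671, 51), 3) = Rational(2671, 17)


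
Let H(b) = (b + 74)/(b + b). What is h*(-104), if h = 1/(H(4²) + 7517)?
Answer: -1664/120317 ≈ -0.013830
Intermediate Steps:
H(b) = (74 + b)/(2*b) (H(b) = (74 + b)/((2*b)) = (74 + b)*(1/(2*b)) = (74 + b)/(2*b))
h = 16/120317 (h = 1/((74 + 4²)/(2*(4²)) + 7517) = 1/((½)*(74 + 16)/16 + 7517) = 1/((½)*(1/16)*90 + 7517) = 1/(45/16 + 7517) = 1/(120317/16) = 16/120317 ≈ 0.00013298)
h*(-104) = (16/120317)*(-104) = -1664/120317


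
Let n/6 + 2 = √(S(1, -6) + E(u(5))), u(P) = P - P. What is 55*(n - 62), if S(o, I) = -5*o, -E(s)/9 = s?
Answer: -4070 + 330*I*√5 ≈ -4070.0 + 737.9*I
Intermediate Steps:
u(P) = 0
E(s) = -9*s
n = -12 + 6*I*√5 (n = -12 + 6*√(-5*1 - 9*0) = -12 + 6*√(-5 + 0) = -12 + 6*√(-5) = -12 + 6*(I*√5) = -12 + 6*I*√5 ≈ -12.0 + 13.416*I)
55*(n - 62) = 55*((-12 + 6*I*√5) - 62) = 55*(-74 + 6*I*√5) = -4070 + 330*I*√5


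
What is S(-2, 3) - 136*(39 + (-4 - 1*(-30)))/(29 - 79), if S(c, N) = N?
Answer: 899/5 ≈ 179.80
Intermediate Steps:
S(-2, 3) - 136*(39 + (-4 - 1*(-30)))/(29 - 79) = 3 - 136*(39 + (-4 - 1*(-30)))/(29 - 79) = 3 - 136*(39 + (-4 + 30))/(-50) = 3 - 136*(39 + 26)*(-1)/50 = 3 - 8840*(-1)/50 = 3 - 136*(-13/10) = 3 + 884/5 = 899/5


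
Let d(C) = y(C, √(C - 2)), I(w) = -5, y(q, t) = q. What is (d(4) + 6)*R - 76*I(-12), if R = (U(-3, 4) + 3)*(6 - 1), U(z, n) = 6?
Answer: 830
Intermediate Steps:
d(C) = C
R = 45 (R = (6 + 3)*(6 - 1) = 9*5 = 45)
(d(4) + 6)*R - 76*I(-12) = (4 + 6)*45 - 76*(-5) = 10*45 + 380 = 450 + 380 = 830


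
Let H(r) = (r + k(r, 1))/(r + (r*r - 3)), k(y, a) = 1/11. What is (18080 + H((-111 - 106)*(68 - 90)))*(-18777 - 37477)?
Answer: -23185025263216750/22795847 ≈ -1.0171e+9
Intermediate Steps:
k(y, a) = 1/11
H(r) = (1/11 + r)/(-3 + r + r²) (H(r) = (r + 1/11)/(r + (r*r - 3)) = (1/11 + r)/(r + (r² - 3)) = (1/11 + r)/(r + (-3 + r²)) = (1/11 + r)/(-3 + r + r²))
(18080 + H((-111 - 106)*(68 - 90)))*(-18777 - 37477) = (18080 + (1/11 + (-111 - 106)*(68 - 90))/(-3 + (-111 - 106)*(68 - 90) + ((-111 - 106)*(68 - 90))²))*(-18777 - 37477) = (18080 + (1/11 - 217*(-22))/(-3 - 217*(-22) + (-217*(-22))²))*(-56254) = (18080 + (1/11 + 4774)/(-3 + 4774 + 4774²))*(-56254) = (18080 + (52515/11)/(-3 + 4774 + 22791076))*(-56254) = (18080 + (52515/11)/22795847)*(-56254) = (18080 + (1/22795847)*(52515/11))*(-56254) = (18080 + 52515/250754317)*(-56254) = (4533638103875/250754317)*(-56254) = -23185025263216750/22795847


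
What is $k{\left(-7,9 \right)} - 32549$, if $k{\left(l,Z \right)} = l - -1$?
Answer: $-32555$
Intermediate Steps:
$k{\left(l,Z \right)} = 1 + l$ ($k{\left(l,Z \right)} = l + 1 = 1 + l$)
$k{\left(-7,9 \right)} - 32549 = \left(1 - 7\right) - 32549 = -6 - 32549 = -32555$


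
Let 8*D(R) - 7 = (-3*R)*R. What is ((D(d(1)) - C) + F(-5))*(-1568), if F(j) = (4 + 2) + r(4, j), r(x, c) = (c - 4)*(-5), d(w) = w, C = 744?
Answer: 1085840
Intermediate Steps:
r(x, c) = 20 - 5*c (r(x, c) = (-4 + c)*(-5) = 20 - 5*c)
D(R) = 7/8 - 3*R**2/8 (D(R) = 7/8 + ((-3*R)*R)/8 = 7/8 + (-3*R**2)/8 = 7/8 - 3*R**2/8)
F(j) = 26 - 5*j (F(j) = (4 + 2) + (20 - 5*j) = 6 + (20 - 5*j) = 26 - 5*j)
((D(d(1)) - C) + F(-5))*(-1568) = (((7/8 - 3/8*1**2) - 1*744) + (26 - 5*(-5)))*(-1568) = (((7/8 - 3/8*1) - 744) + (26 + 25))*(-1568) = (((7/8 - 3/8) - 744) + 51)*(-1568) = ((1/2 - 744) + 51)*(-1568) = (-1487/2 + 51)*(-1568) = -1385/2*(-1568) = 1085840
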